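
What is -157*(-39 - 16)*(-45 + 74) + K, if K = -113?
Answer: 250302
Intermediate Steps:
-157*(-39 - 16)*(-45 + 74) + K = -157*(-39 - 16)*(-45 + 74) - 113 = -(-8635)*29 - 113 = -157*(-1595) - 113 = 250415 - 113 = 250302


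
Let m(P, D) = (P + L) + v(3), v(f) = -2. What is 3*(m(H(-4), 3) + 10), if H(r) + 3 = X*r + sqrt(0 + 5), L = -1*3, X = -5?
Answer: 66 + 3*sqrt(5) ≈ 72.708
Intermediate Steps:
L = -3
H(r) = -3 + sqrt(5) - 5*r (H(r) = -3 + (-5*r + sqrt(0 + 5)) = -3 + (-5*r + sqrt(5)) = -3 + (sqrt(5) - 5*r) = -3 + sqrt(5) - 5*r)
m(P, D) = -5 + P (m(P, D) = (P - 3) - 2 = (-3 + P) - 2 = -5 + P)
3*(m(H(-4), 3) + 10) = 3*((-5 + (-3 + sqrt(5) - 5*(-4))) + 10) = 3*((-5 + (-3 + sqrt(5) + 20)) + 10) = 3*((-5 + (17 + sqrt(5))) + 10) = 3*((12 + sqrt(5)) + 10) = 3*(22 + sqrt(5)) = 66 + 3*sqrt(5)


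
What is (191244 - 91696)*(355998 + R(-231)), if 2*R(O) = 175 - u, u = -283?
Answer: 35461685396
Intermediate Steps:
R(O) = 229 (R(O) = (175 - 1*(-283))/2 = (175 + 283)/2 = (½)*458 = 229)
(191244 - 91696)*(355998 + R(-231)) = (191244 - 91696)*(355998 + 229) = 99548*356227 = 35461685396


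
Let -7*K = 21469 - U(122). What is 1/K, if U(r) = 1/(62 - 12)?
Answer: -350/1073449 ≈ -0.00032605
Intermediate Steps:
U(r) = 1/50
K = -1073449/350 (K = -(21469 - 1*1/50)/7 = -(21469 - 1/50)/7 = -⅐*1073449/50 = -1073449/350 ≈ -3067.0)
1/K = 1/(-1073449/350) = -350/1073449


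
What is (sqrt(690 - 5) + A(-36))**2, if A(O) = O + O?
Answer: (72 - sqrt(685))**2 ≈ 2100.2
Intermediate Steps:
A(O) = 2*O
(sqrt(690 - 5) + A(-36))**2 = (sqrt(690 - 5) + 2*(-36))**2 = (sqrt(685) - 72)**2 = (-72 + sqrt(685))**2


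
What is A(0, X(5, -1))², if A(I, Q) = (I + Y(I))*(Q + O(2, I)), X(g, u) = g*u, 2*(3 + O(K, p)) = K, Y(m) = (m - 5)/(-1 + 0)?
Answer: 1225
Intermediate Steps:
Y(m) = 5 - m (Y(m) = (-5 + m)/(-1) = (-5 + m)*(-1) = 5 - m)
O(K, p) = -3 + K/2
A(I, Q) = -10 + 5*Q (A(I, Q) = (I + (5 - I))*(Q + (-3 + (½)*2)) = 5*(Q + (-3 + 1)) = 5*(Q - 2) = 5*(-2 + Q) = -10 + 5*Q)
A(0, X(5, -1))² = (-10 + 5*(5*(-1)))² = (-10 + 5*(-5))² = (-10 - 25)² = (-35)² = 1225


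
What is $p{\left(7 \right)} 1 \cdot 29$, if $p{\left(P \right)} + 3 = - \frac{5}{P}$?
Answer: $- \frac{754}{7} \approx -107.71$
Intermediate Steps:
$p{\left(P \right)} = -3 - \frac{5}{P}$
$p{\left(7 \right)} 1 \cdot 29 = \left(-3 - \frac{5}{7}\right) 1 \cdot 29 = \left(- \frac{26}{7}\right) 1 \cdot 29 = \left(- \frac{26}{7}\right) 29 = - \frac{754}{7}$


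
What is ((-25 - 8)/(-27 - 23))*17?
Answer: 561/50 ≈ 11.220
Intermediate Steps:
((-25 - 8)/(-27 - 23))*17 = -33/(-50)*17 = -33*(-1/50)*17 = (33/50)*17 = 561/50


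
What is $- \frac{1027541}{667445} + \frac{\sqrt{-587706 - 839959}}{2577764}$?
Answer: $- \frac{1027541}{667445} + \frac{i \sqrt{1427665}}{2577764} \approx -1.5395 + 0.00046352 i$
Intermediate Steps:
$- \frac{1027541}{667445} + \frac{\sqrt{-587706 - 839959}}{2577764} = \left(-1027541\right) \frac{1}{667445} + \sqrt{-1427665} \cdot \frac{1}{2577764} = - \frac{1027541}{667445} + i \sqrt{1427665} \cdot \frac{1}{2577764} = - \frac{1027541}{667445} + \frac{i \sqrt{1427665}}{2577764}$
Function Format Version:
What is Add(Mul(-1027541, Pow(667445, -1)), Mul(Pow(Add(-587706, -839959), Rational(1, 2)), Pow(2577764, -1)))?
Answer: Add(Rational(-1027541, 667445), Mul(Rational(1, 2577764), I, Pow(1427665, Rational(1, 2)))) ≈ Add(-1.5395, Mul(0.00046352, I))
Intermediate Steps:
Add(Mul(-1027541, Pow(667445, -1)), Mul(Pow(Add(-587706, -839959), Rational(1, 2)), Pow(2577764, -1))) = Add(Mul(-1027541, Rational(1, 667445)), Mul(Pow(-1427665, Rational(1, 2)), Rational(1, 2577764))) = Add(Rational(-1027541, 667445), Mul(Mul(I, Pow(1427665, Rational(1, 2))), Rational(1, 2577764))) = Add(Rational(-1027541, 667445), Mul(Rational(1, 2577764), I, Pow(1427665, Rational(1, 2))))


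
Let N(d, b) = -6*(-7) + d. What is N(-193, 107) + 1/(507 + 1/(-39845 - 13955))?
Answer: -4118712649/27276599 ≈ -151.00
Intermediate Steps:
N(d, b) = 42 + d
N(-193, 107) + 1/(507 + 1/(-39845 - 13955)) = (42 - 193) + 1/(507 + 1/(-39845 - 13955)) = -151 + 1/(507 + 1/(-53800)) = -151 + 1/(507 - 1/53800) = -151 + 1/(27276599/53800) = -151 + 53800/27276599 = -4118712649/27276599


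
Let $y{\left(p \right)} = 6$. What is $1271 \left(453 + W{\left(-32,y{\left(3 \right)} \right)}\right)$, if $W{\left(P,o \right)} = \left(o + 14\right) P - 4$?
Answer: $-242761$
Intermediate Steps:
$W{\left(P,o \right)} = -4 + P \left(14 + o\right)$ ($W{\left(P,o \right)} = \left(14 + o\right) P - 4 = P \left(14 + o\right) - 4 = -4 + P \left(14 + o\right)$)
$1271 \left(453 + W{\left(-32,y{\left(3 \right)} \right)}\right) = 1271 \left(453 - 644\right) = 1271 \left(-191\right) = -242761$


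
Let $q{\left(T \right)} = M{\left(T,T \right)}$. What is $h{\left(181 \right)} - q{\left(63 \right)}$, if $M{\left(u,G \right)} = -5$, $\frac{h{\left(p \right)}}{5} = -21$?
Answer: $-100$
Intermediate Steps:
$h{\left(p \right)} = -105$ ($h{\left(p \right)} = 5 \left(-21\right) = -105$)
$q{\left(T \right)} = -5$
$h{\left(181 \right)} - q{\left(63 \right)} = -105 - -5 = -105 + 5 = -100$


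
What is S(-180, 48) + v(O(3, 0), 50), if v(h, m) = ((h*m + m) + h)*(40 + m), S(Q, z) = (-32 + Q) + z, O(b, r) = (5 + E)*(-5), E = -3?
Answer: -41564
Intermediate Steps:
O(b, r) = -10 (O(b, r) = (5 - 3)*(-5) = 2*(-5) = -10)
S(Q, z) = -32 + Q + z
v(h, m) = (40 + m)*(h + m + h*m) (v(h, m) = ((m + h*m) + h)*(40 + m) = (h + m + h*m)*(40 + m) = (40 + m)*(h + m + h*m))
S(-180, 48) + v(O(3, 0), 50) = (-32 - 180 + 48) + (50² + 40*(-10) + 40*50 - 10*50² + 41*(-10)*50) = -164 + (2500 - 400 + 2000 - 10*2500 - 20500) = -164 + (2500 - 400 + 2000 - 25000 - 20500) = -164 - 41400 = -41564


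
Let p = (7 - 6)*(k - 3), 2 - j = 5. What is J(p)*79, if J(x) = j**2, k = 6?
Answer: 711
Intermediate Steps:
j = -3 (j = 2 - 1*5 = 2 - 5 = -3)
p = 3 (p = (7 - 6)*(6 - 3) = 1*3 = 3)
J(x) = 9 (J(x) = (-3)**2 = 9)
J(p)*79 = 9*79 = 711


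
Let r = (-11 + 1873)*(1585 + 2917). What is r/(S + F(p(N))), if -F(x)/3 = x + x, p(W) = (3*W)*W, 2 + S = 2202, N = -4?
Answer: 2095681/478 ≈ 4384.3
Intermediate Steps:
S = 2200 (S = -2 + 2202 = 2200)
p(W) = 3*W²
F(x) = -6*x (F(x) = -3*(x + x) = -6*x)
r = 8382724 (r = 1862*4502 = 8382724)
r/(S + F(p(N))) = 8382724/(2200 - 18*(-4)²) = 8382724/(2200 - 18*16) = 8382724/(2200 - 6*48) = 8382724/(2200 - 288) = 8382724/1912 = 8382724*(1/1912) = 2095681/478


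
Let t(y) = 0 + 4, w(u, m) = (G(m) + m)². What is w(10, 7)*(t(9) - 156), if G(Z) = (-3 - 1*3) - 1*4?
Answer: -1368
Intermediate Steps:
G(Z) = -10 (G(Z) = (-3 - 3) - 4 = -6 - 4 = -10)
w(u, m) = (-10 + m)²
t(y) = 4
w(10, 7)*(t(9) - 156) = (-10 + 7)²*(4 - 156) = (-3)²*(-152) = 9*(-152) = -1368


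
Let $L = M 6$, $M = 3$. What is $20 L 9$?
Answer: $3240$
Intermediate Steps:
$L = 18$ ($L = 3 \cdot 6 = 18$)
$20 L 9 = 20 \cdot 18 \cdot 9 = 360 \cdot 9 = 3240$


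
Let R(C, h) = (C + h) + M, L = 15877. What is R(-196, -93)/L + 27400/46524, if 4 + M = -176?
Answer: 103302511/184665387 ≈ 0.55940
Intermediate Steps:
M = -180 (M = -4 - 176 = -180)
R(C, h) = -180 + C + h (R(C, h) = (C + h) - 180 = -180 + C + h)
R(-196, -93)/L + 27400/46524 = (-180 - 196 - 93)/15877 + 27400/46524 = -469*1/15877 + 27400*(1/46524) = -469/15877 + 6850/11631 = 103302511/184665387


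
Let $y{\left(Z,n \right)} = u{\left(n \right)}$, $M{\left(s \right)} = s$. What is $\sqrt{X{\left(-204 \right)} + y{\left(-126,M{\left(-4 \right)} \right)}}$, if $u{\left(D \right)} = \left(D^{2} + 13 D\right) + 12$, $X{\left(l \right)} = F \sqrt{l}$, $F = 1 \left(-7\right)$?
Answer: $\sqrt{-24 - 14 i \sqrt{51}} \approx 6.2777 - 7.963 i$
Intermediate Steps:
$F = -7$
$X{\left(l \right)} = - 7 \sqrt{l}$
$u{\left(D \right)} = 12 + D^{2} + 13 D$
$y{\left(Z,n \right)} = 12 + n^{2} + 13 n$
$\sqrt{X{\left(-204 \right)} + y{\left(-126,M{\left(-4 \right)} \right)}} = \sqrt{- 7 \sqrt{-204} + \left(12 + \left(-4\right)^{2} + 13 \left(-4\right)\right)} = \sqrt{- 7 \cdot 2 i \sqrt{51} + \left(12 + 16 - 52\right)} = \sqrt{- 14 i \sqrt{51} - 24} = \sqrt{-24 - 14 i \sqrt{51}}$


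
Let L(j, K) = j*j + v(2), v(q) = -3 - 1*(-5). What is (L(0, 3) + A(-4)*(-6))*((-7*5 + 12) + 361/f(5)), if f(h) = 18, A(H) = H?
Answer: -689/9 ≈ -76.556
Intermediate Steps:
v(q) = 2 (v(q) = -3 + 5 = 2)
L(j, K) = 2 + j**2 (L(j, K) = j*j + 2 = j**2 + 2 = 2 + j**2)
(L(0, 3) + A(-4)*(-6))*((-7*5 + 12) + 361/f(5)) = ((2 + 0**2) - 4*(-6))*((-7*5 + 12) + 361/18) = ((2 + 0) + 24)*((-35 + 12) + 361*(1/18)) = (2 + 24)*(-23 + 361/18) = 26*(-53/18) = -689/9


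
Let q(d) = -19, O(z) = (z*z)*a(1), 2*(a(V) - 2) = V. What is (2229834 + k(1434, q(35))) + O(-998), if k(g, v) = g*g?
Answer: 6776200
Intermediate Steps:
a(V) = 2 + V/2
O(z) = 5*z**2/2 (O(z) = (z*z)*(2 + (1/2)*1) = z**2*(2 + 1/2) = z**2*(5/2) = 5*z**2/2)
k(g, v) = g**2
(2229834 + k(1434, q(35))) + O(-998) = (2229834 + 1434**2) + (5/2)*(-998)**2 = (2229834 + 2056356) + (5/2)*996004 = 4286190 + 2490010 = 6776200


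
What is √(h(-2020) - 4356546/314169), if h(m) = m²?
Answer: √44749214140156014/104723 ≈ 2020.0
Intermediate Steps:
√(h(-2020) - 4356546/314169) = √((-2020)² - 4356546/314169) = √(4080400 - 4356546*1/314169) = √(4080400 - 1452182/104723) = √(427310277018/104723) = √44749214140156014/104723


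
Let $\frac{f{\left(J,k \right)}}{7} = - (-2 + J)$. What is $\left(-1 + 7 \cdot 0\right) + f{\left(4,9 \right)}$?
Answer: $-15$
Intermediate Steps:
$f{\left(J,k \right)} = 14 - 7 J$ ($f{\left(J,k \right)} = 7 \left(- (-2 + J)\right) = 7 \left(2 - J\right) = 14 - 7 J$)
$\left(-1 + 7 \cdot 0\right) + f{\left(4,9 \right)} = \left(-1 + 7 \cdot 0\right) + \left(14 - 28\right) = \left(-1 + 0\right) + \left(14 - 28\right) = -1 - 14 = -15$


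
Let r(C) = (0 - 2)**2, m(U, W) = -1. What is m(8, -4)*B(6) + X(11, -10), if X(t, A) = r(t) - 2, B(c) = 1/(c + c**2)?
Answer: 83/42 ≈ 1.9762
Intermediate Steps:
r(C) = 4 (r(C) = (-2)**2 = 4)
X(t, A) = 2 (X(t, A) = 4 - 2 = 2)
m(8, -4)*B(6) + X(11, -10) = -1/(6*(1 + 6)) + 2 = -1/(6*7) + 2 = -1*1/42 + 2 = -1/42 + 2 = 83/42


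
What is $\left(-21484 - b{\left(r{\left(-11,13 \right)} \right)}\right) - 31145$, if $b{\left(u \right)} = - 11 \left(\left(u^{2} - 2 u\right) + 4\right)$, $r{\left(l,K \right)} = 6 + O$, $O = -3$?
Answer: $-52552$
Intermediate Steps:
$r{\left(l,K \right)} = 3$ ($r{\left(l,K \right)} = 6 - 3 = 3$)
$b{\left(u \right)} = -44 - 11 u^{2} + 22 u$ ($b{\left(u \right)} = - 11 \left(4 + u^{2} - 2 u\right) = -44 - 11 u^{2} + 22 u$)
$\left(-21484 - b{\left(r{\left(-11,13 \right)} \right)}\right) - 31145 = \left(-21484 - \left(-44 - 11 \cdot 3^{2} + 22 \cdot 3\right)\right) - 31145 = \left(-21484 - \left(-44 - 99 + 66\right)\right) - 31145 = \left(-21484 - -77\right) - 31145 = \left(-21484 + 77\right) - 31145 = -21407 - 31145 = -52552$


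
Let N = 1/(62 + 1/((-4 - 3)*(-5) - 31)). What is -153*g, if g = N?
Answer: -204/83 ≈ -2.4578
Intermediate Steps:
N = 4/249 (N = 1/(62 + 1/(-7*(-5) - 31)) = 1/(62 + 1/(35 - 31)) = 1/(62 + 1/4) = 1/(249/4) = 4/249 ≈ 0.016064)
g = 4/249 ≈ 0.016064
-153*g = -153*4/249 = -204/83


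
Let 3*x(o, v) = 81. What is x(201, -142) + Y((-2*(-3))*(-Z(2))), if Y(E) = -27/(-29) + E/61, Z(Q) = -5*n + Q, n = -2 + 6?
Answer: 52542/1769 ≈ 29.702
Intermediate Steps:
n = 4
Z(Q) = -20 + Q (Z(Q) = -5*4 + Q = -20 + Q)
x(o, v) = 27 (x(o, v) = (⅓)*81 = 27)
Y(E) = 27/29 + E/61 (Y(E) = -27*(-1/29) + E*(1/61) = 27/29 + E/61)
x(201, -142) + Y((-2*(-3))*(-Z(2))) = 27 + (27/29 + ((-2*(-3))*(-(-20 + 2)))/61) = 27 + (27/29 + (6*(-1*(-18)))/61) = 27 + (27/29 + (6*18)/61) = 27 + (27/29 + (1/61)*108) = 27 + (27/29 + 108/61) = 27 + 4779/1769 = 52542/1769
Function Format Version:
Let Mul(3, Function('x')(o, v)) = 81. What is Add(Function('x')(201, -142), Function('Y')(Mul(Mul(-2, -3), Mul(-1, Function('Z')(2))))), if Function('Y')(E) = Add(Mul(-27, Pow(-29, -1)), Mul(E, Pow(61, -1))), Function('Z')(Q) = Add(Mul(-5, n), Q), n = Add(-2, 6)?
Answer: Rational(52542, 1769) ≈ 29.702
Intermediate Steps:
n = 4
Function('Z')(Q) = Add(-20, Q) (Function('Z')(Q) = Add(Mul(-5, 4), Q) = Add(-20, Q))
Function('x')(o, v) = 27 (Function('x')(o, v) = Mul(Rational(1, 3), 81) = 27)
Function('Y')(E) = Add(Rational(27, 29), Mul(Rational(1, 61), E)) (Function('Y')(E) = Add(Mul(-27, Rational(-1, 29)), Mul(E, Rational(1, 61))) = Add(Rational(27, 29), Mul(Rational(1, 61), E)))
Add(Function('x')(201, -142), Function('Y')(Mul(Mul(-2, -3), Mul(-1, Function('Z')(2))))) = Add(27, Add(Rational(27, 29), Mul(Rational(1, 61), Mul(Mul(-2, -3), Mul(-1, Add(-20, 2)))))) = Add(27, Add(Rational(27, 29), Mul(Rational(1, 61), Mul(6, Mul(-1, -18))))) = Add(27, Add(Rational(27, 29), Mul(Rational(1, 61), Mul(6, 18)))) = Add(27, Add(Rational(27, 29), Mul(Rational(1, 61), 108))) = Add(27, Add(Rational(27, 29), Rational(108, 61))) = Add(27, Rational(4779, 1769)) = Rational(52542, 1769)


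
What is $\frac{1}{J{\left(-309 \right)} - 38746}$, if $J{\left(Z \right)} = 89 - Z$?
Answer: $- \frac{1}{38348} \approx -2.6077 \cdot 10^{-5}$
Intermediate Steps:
$\frac{1}{J{\left(-309 \right)} - 38746} = \frac{1}{\left(89 - -309\right) - 38746} = \frac{1}{\left(89 + 309\right) - 38746} = \frac{1}{398 - 38746} = \frac{1}{-38348} = - \frac{1}{38348}$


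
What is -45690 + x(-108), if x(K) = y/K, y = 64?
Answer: -1233646/27 ≈ -45691.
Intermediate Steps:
x(K) = 64/K
-45690 + x(-108) = -45690 + 64/(-108) = -45690 + 64*(-1/108) = -45690 - 16/27 = -1233646/27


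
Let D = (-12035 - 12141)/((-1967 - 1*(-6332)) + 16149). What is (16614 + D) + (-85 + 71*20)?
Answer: 184090805/10257 ≈ 17948.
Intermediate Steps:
D = -12088/10257 (D = -24176/((-1967 + 6332) + 16149) = -24176/(4365 + 16149) = -24176/20514 = -24176*1/20514 = -12088/10257 ≈ -1.1785)
(16614 + D) + (-85 + 71*20) = (16614 - 12088/10257) + (-85 + 71*20) = 170397710/10257 + (-85 + 1420) = 170397710/10257 + 1335 = 184090805/10257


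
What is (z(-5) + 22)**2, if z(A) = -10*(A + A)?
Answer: 14884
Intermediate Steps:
z(A) = -20*A
(z(-5) + 22)**2 = (-20*(-5) + 22)**2 = (100 + 22)**2 = 122**2 = 14884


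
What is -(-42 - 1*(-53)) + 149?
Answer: 138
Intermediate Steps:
-(-42 - 1*(-53)) + 149 = -(-42 + 53) + 149 = -1*11 + 149 = -11 + 149 = 138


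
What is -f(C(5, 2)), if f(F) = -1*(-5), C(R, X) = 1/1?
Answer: -5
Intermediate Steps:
C(R, X) = 1
f(F) = 5
-f(C(5, 2)) = -1*5 = -5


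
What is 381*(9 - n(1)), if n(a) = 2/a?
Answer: 2667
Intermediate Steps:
381*(9 - n(1)) = 381*(9 - 2/1) = 381*(9 - 2) = 381*7 = 2667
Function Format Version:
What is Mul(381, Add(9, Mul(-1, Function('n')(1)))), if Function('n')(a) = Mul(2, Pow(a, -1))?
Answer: 2667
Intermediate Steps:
Mul(381, Add(9, Mul(-1, Function('n')(1)))) = Mul(381, Add(9, Mul(-1, Mul(2, Pow(1, -1))))) = Mul(381, Add(9, Mul(-1, Mul(2, 1)))) = Mul(381, Add(9, Mul(-1, 2))) = Mul(381, Add(9, -2)) = Mul(381, 7) = 2667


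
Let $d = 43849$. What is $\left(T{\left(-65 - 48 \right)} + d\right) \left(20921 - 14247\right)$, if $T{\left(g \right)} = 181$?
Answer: $293856220$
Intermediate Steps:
$\left(T{\left(-65 - 48 \right)} + d\right) \left(20921 - 14247\right) = \left(181 + 43849\right) \left(20921 - 14247\right) = 44030 \cdot 6674 = 293856220$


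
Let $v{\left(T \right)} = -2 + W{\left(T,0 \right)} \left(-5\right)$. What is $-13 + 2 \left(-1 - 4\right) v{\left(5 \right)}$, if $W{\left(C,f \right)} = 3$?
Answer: $157$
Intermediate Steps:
$v{\left(T \right)} = -17$ ($v{\left(T \right)} = -2 + 3 \left(-5\right) = -2 - 15 = -17$)
$-13 + 2 \left(-1 - 4\right) v{\left(5 \right)} = -13 + 2 \left(-1 - 4\right) \left(-17\right) = -13 + 2 \left(-5\right) \left(-17\right) = -13 - -170 = -13 + 170 = 157$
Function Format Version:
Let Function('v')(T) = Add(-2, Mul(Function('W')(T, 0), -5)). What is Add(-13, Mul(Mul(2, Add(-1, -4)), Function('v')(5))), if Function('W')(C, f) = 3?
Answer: 157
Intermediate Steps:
Function('v')(T) = -17 (Function('v')(T) = Add(-2, Mul(3, -5)) = Add(-2, -15) = -17)
Add(-13, Mul(Mul(2, Add(-1, -4)), Function('v')(5))) = Add(-13, Mul(Mul(2, Add(-1, -4)), -17)) = Add(-13, Mul(Mul(2, -5), -17)) = Add(-13, Mul(-10, -17)) = Add(-13, 170) = 157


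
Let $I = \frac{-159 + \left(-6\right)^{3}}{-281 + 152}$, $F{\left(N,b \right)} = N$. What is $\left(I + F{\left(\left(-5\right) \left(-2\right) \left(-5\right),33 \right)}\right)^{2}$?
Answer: $\frac{4100625}{1849} \approx 2217.8$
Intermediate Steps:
$I = \frac{125}{43}$ ($I = \frac{-159 - 216}{-129} = \left(-375\right) \left(- \frac{1}{129}\right) = \frac{125}{43} \approx 2.907$)
$\left(I + F{\left(\left(-5\right) \left(-2\right) \left(-5\right),33 \right)}\right)^{2} = \left(\frac{125}{43} + \left(-5\right) \left(-2\right) \left(-5\right)\right)^{2} = \left(\frac{125}{43} + 10 \left(-5\right)\right)^{2} = \left(\frac{125}{43} - 50\right)^{2} = \left(- \frac{2025}{43}\right)^{2} = \frac{4100625}{1849}$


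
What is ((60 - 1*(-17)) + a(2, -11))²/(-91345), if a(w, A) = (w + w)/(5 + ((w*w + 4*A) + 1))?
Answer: -1708249/26398705 ≈ -0.064710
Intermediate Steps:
a(w, A) = 2*w/(6 + w² + 4*A) (a(w, A) = (2*w)/(5 + ((w² + 4*A) + 1)) = (2*w)/(5 + (1 + w² + 4*A)) = (2*w)/(6 + w² + 4*A) = 2*w/(6 + w² + 4*A))
((60 - 1*(-17)) + a(2, -11))²/(-91345) = ((60 - 1*(-17)) + 2*2/(6 + 2² + 4*(-11)))²/(-91345) = ((60 + 17) + 2*2/(6 + 4 - 44))²*(-1/91345) = (77 + 2*2/(-34))²*(-1/91345) = (77 + 2*2*(-1/34))²*(-1/91345) = (77 - 2/17)²*(-1/91345) = (1307/17)²*(-1/91345) = (1708249/289)*(-1/91345) = -1708249/26398705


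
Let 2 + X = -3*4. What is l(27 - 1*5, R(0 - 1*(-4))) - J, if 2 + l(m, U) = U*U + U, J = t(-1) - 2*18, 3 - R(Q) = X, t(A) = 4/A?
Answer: 344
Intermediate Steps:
X = -14 (X = -2 - 3*4 = -2 - 12 = -14)
R(Q) = 17 (R(Q) = 3 - 1*(-14) = 3 + 14 = 17)
J = -40 (J = 4/(-1) - 2*18 = 4*(-1) - 36 = -4 - 36 = -40)
l(m, U) = -2 + U + U² (l(m, U) = -2 + (U*U + U) = -2 + (U² + U) = -2 + (U + U²) = -2 + U + U²)
l(27 - 1*5, R(0 - 1*(-4))) - J = (-2 + 17 + 17²) - 1*(-40) = (-2 + 17 + 289) + 40 = 304 + 40 = 344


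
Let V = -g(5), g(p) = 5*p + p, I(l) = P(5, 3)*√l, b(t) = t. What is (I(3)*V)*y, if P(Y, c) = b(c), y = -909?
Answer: 81810*√3 ≈ 1.4170e+5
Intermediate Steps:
P(Y, c) = c
I(l) = 3*√l
g(p) = 6*p
V = -30 (V = -6*5 = -1*30 = -30)
(I(3)*V)*y = ((3*√3)*(-30))*(-909) = -90*√3*(-909) = 81810*√3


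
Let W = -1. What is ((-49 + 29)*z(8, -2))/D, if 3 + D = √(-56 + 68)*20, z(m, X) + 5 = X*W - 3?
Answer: 120/1597 + 1600*√3/1597 ≈ 1.8104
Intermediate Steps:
z(m, X) = -8 - X (z(m, X) = -5 + (X*(-1) - 3) = -5 + (-X - 3) = -5 + (-3 - X) = -8 - X)
D = -3 + 40*√3 (D = -3 + √(-56 + 68)*20 = -3 + √12*20 = -3 + (2*√3)*20 = -3 + 40*√3 ≈ 66.282)
((-49 + 29)*z(8, -2))/D = ((-49 + 29)*(-8 - 1*(-2)))/(-3 + 40*√3) = (-20*(-8 + 2))/(-3 + 40*√3) = (-20*(-6))/(-3 + 40*√3) = 120/(-3 + 40*√3)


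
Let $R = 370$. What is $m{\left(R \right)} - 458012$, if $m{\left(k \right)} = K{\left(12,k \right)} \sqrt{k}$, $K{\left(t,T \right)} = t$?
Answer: $-458012 + 12 \sqrt{370} \approx -4.5778 \cdot 10^{5}$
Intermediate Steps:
$m{\left(k \right)} = 12 \sqrt{k}$
$m{\left(R \right)} - 458012 = 12 \sqrt{370} - 458012 = -458012 + 12 \sqrt{370}$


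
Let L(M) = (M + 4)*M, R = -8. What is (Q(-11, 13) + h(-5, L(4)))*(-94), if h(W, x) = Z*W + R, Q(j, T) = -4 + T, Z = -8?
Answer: -3854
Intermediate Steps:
L(M) = M*(4 + M) (L(M) = (4 + M)*M = M*(4 + M))
h(W, x) = -8 - 8*W (h(W, x) = -8*W - 8 = -8 - 8*W)
(Q(-11, 13) + h(-5, L(4)))*(-94) = ((-4 + 13) + (-8 - 8*(-5)))*(-94) = (9 + (-8 + 40))*(-94) = (9 + 32)*(-94) = 41*(-94) = -3854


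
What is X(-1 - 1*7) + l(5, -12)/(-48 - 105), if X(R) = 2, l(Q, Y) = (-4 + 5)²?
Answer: 305/153 ≈ 1.9935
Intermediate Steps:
l(Q, Y) = 1 (l(Q, Y) = 1² = 1)
X(-1 - 1*7) + l(5, -12)/(-48 - 105) = 2 + 1/(-48 - 105) = 2 + 1/(-153) = 2 + 1*(-1/153) = 2 - 1/153 = 305/153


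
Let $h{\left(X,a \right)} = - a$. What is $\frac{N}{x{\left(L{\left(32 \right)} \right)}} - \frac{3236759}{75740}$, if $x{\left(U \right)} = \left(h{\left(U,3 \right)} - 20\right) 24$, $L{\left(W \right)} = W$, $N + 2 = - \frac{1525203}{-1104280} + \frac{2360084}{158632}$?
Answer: $- \frac{652440094454350259}{15257843200160960} \approx -42.761$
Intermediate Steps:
$N = \frac{312223908987}{21896768120}$ ($N = -2 + \left(- \frac{1525203}{-1104280} + \frac{2360084}{158632}\right) = -2 + \left(\left(-1525203\right) \left(- \frac{1}{1104280}\right) + 2360084 \cdot \frac{1}{158632}\right) = -2 + \left(\frac{1525203}{1104280} + \frac{590021}{39658}\right) = -2 + \frac{356017445227}{21896768120} = \frac{312223908987}{21896768120} \approx 14.259$)
$x{\left(U \right)} = -552$ ($x{\left(U \right)} = \left(\left(-1\right) 3 - 20\right) 24 = \left(-3 - 20\right) 24 = \left(-23\right) 24 = -552$)
$\frac{N}{x{\left(L{\left(32 \right)} \right)}} - \frac{3236759}{75740} = \frac{312223908987}{21896768120 \left(-552\right)} - \frac{3236759}{75740} = \frac{312223908987}{21896768120} \left(- \frac{1}{552}\right) - \frac{3236759}{75740} = - \frac{104074636329}{4029005334080} - \frac{3236759}{75740} = - \frac{652440094454350259}{15257843200160960}$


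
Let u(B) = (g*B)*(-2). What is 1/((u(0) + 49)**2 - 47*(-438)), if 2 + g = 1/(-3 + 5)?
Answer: 1/22987 ≈ 4.3503e-5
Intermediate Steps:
g = -3/2 (g = -2 + 1/(-3 + 5) = -2 + 1/2 = -3/2 ≈ -1.5000)
u(B) = 3*B (u(B) = -3*B/2*(-2) = 3*B)
1/((u(0) + 49)**2 - 47*(-438)) = 1/((3*0 + 49)**2 - 47*(-438)) = 1/((0 + 49)**2 + 20586) = 1/(49**2 + 20586) = 1/(2401 + 20586) = 1/22987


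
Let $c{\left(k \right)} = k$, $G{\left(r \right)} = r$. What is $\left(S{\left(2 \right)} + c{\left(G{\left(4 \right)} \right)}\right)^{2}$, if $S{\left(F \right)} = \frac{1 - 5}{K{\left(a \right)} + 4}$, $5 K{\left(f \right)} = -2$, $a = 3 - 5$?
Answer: $\frac{676}{81} \approx 8.3457$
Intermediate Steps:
$a = -2$
$K{\left(f \right)} = - \frac{2}{5}$ ($K{\left(f \right)} = \frac{1}{5} \left(-2\right) = - \frac{2}{5}$)
$S{\left(F \right)} = - \frac{10}{9}$ ($S{\left(F \right)} = \frac{1 - 5}{- \frac{2}{5} + 4} = - \frac{4}{\frac{18}{5}} = \left(-4\right) \frac{5}{18} = - \frac{10}{9}$)
$\left(S{\left(2 \right)} + c{\left(G{\left(4 \right)} \right)}\right)^{2} = \left(- \frac{10}{9} + 4\right)^{2} = \left(\frac{26}{9}\right)^{2} = \frac{676}{81}$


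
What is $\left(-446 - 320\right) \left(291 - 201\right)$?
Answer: $-68940$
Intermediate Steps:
$\left(-446 - 320\right) \left(291 - 201\right) = \left(-766\right) 90 = -68940$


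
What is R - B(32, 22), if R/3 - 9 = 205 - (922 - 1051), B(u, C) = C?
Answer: 1007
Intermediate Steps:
R = 1029 (R = 27 + 3*(205 - (922 - 1051)) = 27 + 3*(205 - 1*(-129)) = 27 + 3*(205 + 129) = 27 + 3*334 = 27 + 1002 = 1029)
R - B(32, 22) = 1029 - 1*22 = 1029 - 22 = 1007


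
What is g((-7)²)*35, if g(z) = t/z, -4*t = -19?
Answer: 95/28 ≈ 3.3929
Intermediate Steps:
t = 19/4 (t = -¼*(-19) = 19/4 ≈ 4.7500)
g(z) = 19/(4*z)
g((-7)²)*35 = (19/(4*((-7)²)))*35 = ((19/4)/49)*35 = ((19/4)*(1/49))*35 = (19/196)*35 = 95/28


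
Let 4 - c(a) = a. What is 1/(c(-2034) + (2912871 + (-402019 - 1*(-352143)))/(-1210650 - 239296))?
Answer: 1449946/2952126953 ≈ 0.00049115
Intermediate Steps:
c(a) = 4 - a
1/(c(-2034) + (2912871 + (-402019 - 1*(-352143)))/(-1210650 - 239296)) = 1/((4 - 1*(-2034)) + (2912871 + (-402019 - 1*(-352143)))/(-1210650 - 239296)) = 1/((4 + 2034) + (2912871 + (-402019 + 352143))/(-1449946)) = 1/(2038 + (2912871 - 49876)*(-1/1449946)) = 1/(2038 + 2862995*(-1/1449946)) = 1/(2038 - 2862995/1449946) = 1/(2952126953/1449946) = 1449946/2952126953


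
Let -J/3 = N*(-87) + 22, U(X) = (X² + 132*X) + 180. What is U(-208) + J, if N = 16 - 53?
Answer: 6265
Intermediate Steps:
N = -37
U(X) = 180 + X² + 132*X
J = -9723 (J = -3*(-37*(-87) + 22) = -3*(3219 + 22) = -3*3241 = -9723)
U(-208) + J = (180 + (-208)² + 132*(-208)) - 9723 = (180 + 43264 - 27456) - 9723 = 15988 - 9723 = 6265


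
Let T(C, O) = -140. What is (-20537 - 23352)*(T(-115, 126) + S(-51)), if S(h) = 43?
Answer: 4257233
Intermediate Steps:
(-20537 - 23352)*(T(-115, 126) + S(-51)) = (-20537 - 23352)*(-140 + 43) = -43889*(-97) = 4257233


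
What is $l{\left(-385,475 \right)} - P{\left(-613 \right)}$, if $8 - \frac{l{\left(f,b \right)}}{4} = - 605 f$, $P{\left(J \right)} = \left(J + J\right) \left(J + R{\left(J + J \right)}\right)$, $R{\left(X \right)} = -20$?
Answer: $-1707726$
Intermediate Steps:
$P{\left(J \right)} = 2 J \left(-20 + J\right)$ ($P{\left(J \right)} = \left(J + J\right) \left(J - 20\right) = 2 J \left(-20 + J\right)$)
$l{\left(f,b \right)} = 32 + 2420 f$ ($l{\left(f,b \right)} = 32 - 4 \left(- 605 f\right) = 32 + 2420 f$)
$l{\left(-385,475 \right)} - P{\left(-613 \right)} = \left(32 + 2420 \left(-385\right)\right) - 2 \left(-613\right) \left(-20 - 613\right) = \left(32 - 931700\right) - 2 \left(-613\right) \left(-633\right) = -931668 - 776058 = -1707726$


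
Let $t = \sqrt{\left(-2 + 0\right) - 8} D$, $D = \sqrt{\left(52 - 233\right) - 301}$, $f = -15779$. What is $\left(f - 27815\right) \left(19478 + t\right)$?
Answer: $-849123932 + 87188 \sqrt{1205} \approx -8.461 \cdot 10^{8}$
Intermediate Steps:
$D = i \sqrt{482}$ ($D = \sqrt{-181 - 301} = \sqrt{-482} = i \sqrt{482} \approx 21.954 i$)
$t = - 2 \sqrt{1205}$ ($t = \sqrt{\left(-2 + 0\right) - 8} i \sqrt{482} = \sqrt{-2 - 8} i \sqrt{482} = \sqrt{-10} i \sqrt{482} = i \sqrt{10} i \sqrt{482} = - 2 \sqrt{1205} \approx -69.426$)
$\left(f - 27815\right) \left(19478 + t\right) = \left(-15779 - 27815\right) \left(19478 - 2 \sqrt{1205}\right) = - 43594 \left(19478 - 2 \sqrt{1205}\right) = -849123932 + 87188 \sqrt{1205}$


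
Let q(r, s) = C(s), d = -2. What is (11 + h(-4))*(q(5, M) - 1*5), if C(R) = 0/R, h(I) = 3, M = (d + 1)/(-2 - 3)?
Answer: -70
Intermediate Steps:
M = 1/5 (M = (-2 + 1)/(-2 - 3) = -1/(-5) = -1*(-1/5) = 1/5 ≈ 0.20000)
C(R) = 0
q(r, s) = 0
(11 + h(-4))*(q(5, M) - 1*5) = (11 + 3)*(0 - 1*5) = 14*(0 - 5) = 14*(-5) = -70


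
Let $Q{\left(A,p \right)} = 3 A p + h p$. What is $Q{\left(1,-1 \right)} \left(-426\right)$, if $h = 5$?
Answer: $3408$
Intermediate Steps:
$Q{\left(A,p \right)} = 5 p + 3 A p$ ($Q{\left(A,p \right)} = 3 A p + 5 p = 5 p + 3 A p$)
$Q{\left(1,-1 \right)} \left(-426\right) = - (5 + 3 \cdot 1) \left(-426\right) = - (5 + 3) \left(-426\right) = \left(-1\right) 8 \left(-426\right) = \left(-8\right) \left(-426\right) = 3408$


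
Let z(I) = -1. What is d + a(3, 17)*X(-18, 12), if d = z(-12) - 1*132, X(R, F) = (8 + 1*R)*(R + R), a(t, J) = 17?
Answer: 5987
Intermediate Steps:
X(R, F) = 2*R*(8 + R) (X(R, F) = (8 + R)*(2*R) = 2*R*(8 + R))
d = -133 (d = -1 - 1*132 = -1 - 132 = -133)
d + a(3, 17)*X(-18, 12) = -133 + 17*(2*(-18)*(8 - 18)) = -133 + 17*(2*(-18)*(-10)) = -133 + 17*360 = -133 + 6120 = 5987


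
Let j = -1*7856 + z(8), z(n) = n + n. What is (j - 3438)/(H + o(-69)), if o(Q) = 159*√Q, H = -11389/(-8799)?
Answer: -11532538821/1378111371095 + 1416673513449*I*√69/1378111371095 ≈ -0.0083684 + 8.5391*I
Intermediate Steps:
z(n) = 2*n
H = 1627/1257 (H = -11389*(-1/8799) = 1627/1257 ≈ 1.2944)
j = -7840 (j = -1*7856 + 2*8 = -7856 + 16 = -7840)
(j - 3438)/(H + o(-69)) = (-7840 - 3438)/(1627/1257 + 159*√(-69)) = -11278/(1627/1257 + 159*(I*√69)) = -11278/(1627/1257 + 159*I*√69)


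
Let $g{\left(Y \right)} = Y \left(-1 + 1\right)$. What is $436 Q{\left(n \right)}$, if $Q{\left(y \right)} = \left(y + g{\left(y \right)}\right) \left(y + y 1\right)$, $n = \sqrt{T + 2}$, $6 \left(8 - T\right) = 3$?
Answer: $8284$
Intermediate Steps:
$T = \frac{15}{2}$ ($T = 8 - \frac{1}{2} = \frac{15}{2} \approx 7.5$)
$n = \frac{\sqrt{38}}{2}$ ($n = \sqrt{\frac{15}{2} + 2} = \sqrt{\frac{19}{2}} = \frac{\sqrt{38}}{2} \approx 3.0822$)
$g{\left(Y \right)} = 0$ ($g{\left(Y \right)} = Y 0 = 0$)
$Q{\left(y \right)} = 2 y^{2}$ ($Q{\left(y \right)} = \left(y + 0\right) \left(y + y 1\right) = y \left(y + y\right) = y 2 y = 2 y^{2}$)
$436 Q{\left(n \right)} = 436 \cdot 2 \left(\frac{\sqrt{38}}{2}\right)^{2} = 436 \cdot 2 \cdot \frac{19}{2} = 436 \cdot 19 = 8284$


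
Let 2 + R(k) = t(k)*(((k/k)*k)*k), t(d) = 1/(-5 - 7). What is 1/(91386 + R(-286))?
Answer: 3/253703 ≈ 1.1825e-5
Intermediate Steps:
t(d) = -1/12 (t(d) = 1/(-12) = -1/12)
R(k) = -2 - k²/12 (R(k) = -2 - (k/k)*k*k/12 = -2 - 1*k*k/12 = -2 - k*k/12 = -2 - k²/12)
1/(91386 + R(-286)) = 1/(91386 + (-2 - 1/12*(-286)²)) = 1/(91386 + (-2 - 1/12*81796)) = 1/(91386 + (-2 - 20449/3)) = 1/(91386 - 20455/3) = 1/(253703/3) = 3/253703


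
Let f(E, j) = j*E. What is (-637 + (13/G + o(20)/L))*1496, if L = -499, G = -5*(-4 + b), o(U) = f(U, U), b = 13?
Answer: -21435169712/22455 ≈ -9.5458e+5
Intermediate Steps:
f(E, j) = E*j
o(U) = U² (o(U) = U*U = U²)
G = -45 (G = -5*(-4 + 13) = -5*9 = -45)
(-637 + (13/G + o(20)/L))*1496 = (-637 + (13/(-45) + 20²/(-499)))*1496 = (-637 + (13*(-1/45) + 400*(-1/499)))*1496 = (-637 + (-13/45 - 400/499))*1496 = (-637 - 24487/22455)*1496 = -14328322/22455*1496 = -21435169712/22455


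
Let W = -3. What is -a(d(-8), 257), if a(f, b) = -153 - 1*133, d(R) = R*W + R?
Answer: 286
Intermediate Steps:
d(R) = -2*R (d(R) = R*(-3) + R = -3*R + R = -2*R)
a(f, b) = -286 (a(f, b) = -153 - 133 = -286)
-a(d(-8), 257) = -1*(-286) = 286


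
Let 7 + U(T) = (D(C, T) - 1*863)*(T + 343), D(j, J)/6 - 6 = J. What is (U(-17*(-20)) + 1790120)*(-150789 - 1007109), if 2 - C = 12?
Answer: -3032062439616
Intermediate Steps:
C = -10 (C = 2 - 1*12 = 2 - 12 = -10)
D(j, J) = 36 + 6*J
U(T) = -7 + (-827 + 6*T)*(343 + T) (U(T) = -7 + ((36 + 6*T) - 1*863)*(T + 343) = -7 + ((36 + 6*T) - 863)*(343 + T) = -7 + (-827 + 6*T)*(343 + T))
(U(-17*(-20)) + 1790120)*(-150789 - 1007109) = ((-283668 + 6*(-17*(-20))**2 + 1231*(-17*(-20))) + 1790120)*(-150789 - 1007109) = ((-283668 + 6*340**2 + 1231*340) + 1790120)*(-1157898) = ((-283668 + 6*115600 + 418540) + 1790120)*(-1157898) = ((-283668 + 693600 + 418540) + 1790120)*(-1157898) = (828472 + 1790120)*(-1157898) = 2618592*(-1157898) = -3032062439616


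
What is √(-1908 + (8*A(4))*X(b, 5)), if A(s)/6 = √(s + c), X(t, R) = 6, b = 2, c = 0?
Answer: 6*I*√37 ≈ 36.497*I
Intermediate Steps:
A(s) = 6*√s (A(s) = 6*√(s + 0) = 6*√s)
√(-1908 + (8*A(4))*X(b, 5)) = √(-1908 + (8*(6*√4))*6) = √(-1908 + (8*(6*2))*6) = √(-1908 + (8*12)*6) = √(-1908 + 96*6) = √(-1908 + 576) = √(-1332) = 6*I*√37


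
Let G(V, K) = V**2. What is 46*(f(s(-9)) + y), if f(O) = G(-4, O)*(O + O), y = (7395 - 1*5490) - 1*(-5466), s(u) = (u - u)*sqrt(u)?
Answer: 339066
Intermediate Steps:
s(u) = 0 (s(u) = 0*sqrt(u) = 0)
y = 7371 (y = (7395 - 5490) + 5466 = 1905 + 5466 = 7371)
f(O) = 32*O (f(O) = (-4)**2*(O + O) = 16*(2*O) = 32*O)
46*(f(s(-9)) + y) = 46*(32*0 + 7371) = 46*(0 + 7371) = 46*7371 = 339066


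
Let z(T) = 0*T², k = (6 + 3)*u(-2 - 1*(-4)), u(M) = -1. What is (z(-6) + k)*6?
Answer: -54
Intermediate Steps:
k = -9 (k = (6 + 3)*(-1) = 9*(-1) = -9)
z(T) = 0
(z(-6) + k)*6 = (0 - 9)*6 = -9*6 = -54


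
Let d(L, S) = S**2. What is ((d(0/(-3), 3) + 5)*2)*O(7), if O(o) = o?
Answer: 196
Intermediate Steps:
((d(0/(-3), 3) + 5)*2)*O(7) = ((3**2 + 5)*2)*7 = ((9 + 5)*2)*7 = (14*2)*7 = 28*7 = 196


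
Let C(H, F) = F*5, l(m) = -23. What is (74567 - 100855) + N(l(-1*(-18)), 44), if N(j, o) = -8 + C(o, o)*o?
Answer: -16616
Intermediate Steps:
C(H, F) = 5*F
N(j, o) = -8 + 5*o² (N(j, o) = -8 + (5*o)*o = -8 + 5*o²)
(74567 - 100855) + N(l(-1*(-18)), 44) = (74567 - 100855) + (-8 + 5*44²) = -26288 + (-8 + 5*1936) = -26288 + (-8 + 9680) = -26288 + 9672 = -16616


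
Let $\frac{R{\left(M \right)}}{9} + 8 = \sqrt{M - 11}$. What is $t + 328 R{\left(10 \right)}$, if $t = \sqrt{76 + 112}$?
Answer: $-23616 + 2 \sqrt{47} + 2952 i \approx -23602.0 + 2952.0 i$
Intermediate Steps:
$R{\left(M \right)} = -72 + 9 \sqrt{-11 + M}$ ($R{\left(M \right)} = -72 + 9 \sqrt{M - 11} = -72 + 9 \sqrt{-11 + M}$)
$t = 2 \sqrt{47}$ ($t = \sqrt{188} = 2 \sqrt{47} \approx 13.711$)
$t + 328 R{\left(10 \right)} = 2 \sqrt{47} + 328 \left(-72 + 9 \sqrt{-11 + 10}\right) = 2 \sqrt{47} + 328 \left(-72 + 9 \sqrt{-1}\right) = 2 \sqrt{47} + 328 \left(-72 + 9 i\right) = 2 \sqrt{47} - \left(23616 - 2952 i\right) = -23616 + 2 \sqrt{47} + 2952 i$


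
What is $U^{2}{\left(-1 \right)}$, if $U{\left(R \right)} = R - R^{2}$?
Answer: $4$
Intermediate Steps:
$U^{2}{\left(-1 \right)} = \left(- (1 - -1)\right)^{2} = \left(- (1 + 1)\right)^{2} = \left(\left(-1\right) 2\right)^{2} = \left(-2\right)^{2} = 4$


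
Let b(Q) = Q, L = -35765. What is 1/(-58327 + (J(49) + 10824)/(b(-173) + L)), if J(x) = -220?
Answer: -17969/1048083165 ≈ -1.7145e-5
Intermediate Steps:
1/(-58327 + (J(49) + 10824)/(b(-173) + L)) = 1/(-58327 + (-220 + 10824)/(-173 - 35765)) = 1/(-58327 + 10604/(-35938)) = 1/(-58327 + 10604*(-1/35938)) = 1/(-58327 - 5302/17969) = 1/(-1048083165/17969) = -17969/1048083165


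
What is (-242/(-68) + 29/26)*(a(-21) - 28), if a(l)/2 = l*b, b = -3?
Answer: 101234/221 ≈ 458.07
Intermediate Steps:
a(l) = -6*l (a(l) = 2*(l*(-3)) = 2*(-3*l) = -6*l)
(-242/(-68) + 29/26)*(a(-21) - 28) = (-242/(-68) + 29/26)*(-6*(-21) - 28) = (-242*(-1/68) + 29*(1/26))*(126 - 28) = (121/34 + 29/26)*98 = (1033/221)*98 = 101234/221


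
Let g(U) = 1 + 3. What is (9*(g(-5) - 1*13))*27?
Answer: -2187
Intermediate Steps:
g(U) = 4
(9*(g(-5) - 1*13))*27 = (9*(4 - 1*13))*27 = (9*(4 - 13))*27 = (9*(-9))*27 = -81*27 = -2187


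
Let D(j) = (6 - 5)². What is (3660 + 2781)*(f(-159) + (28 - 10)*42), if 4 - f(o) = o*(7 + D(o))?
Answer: 13088112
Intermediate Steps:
D(j) = 1 (D(j) = 1² = 1)
f(o) = 4 - 8*o (f(o) = 4 - o*(7 + 1) = 4 - o*8 = 4 - 8*o)
(3660 + 2781)*(f(-159) + (28 - 10)*42) = (3660 + 2781)*((4 - 8*(-159)) + (28 - 10)*42) = 6441*((4 + 1272) + 18*42) = 6441*(1276 + 756) = 6441*2032 = 13088112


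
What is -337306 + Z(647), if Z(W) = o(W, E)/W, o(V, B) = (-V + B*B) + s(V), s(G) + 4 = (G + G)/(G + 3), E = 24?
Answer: -70927042878/210275 ≈ -3.3731e+5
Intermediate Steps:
s(G) = -4 + 2*G/(3 + G) (s(G) = -4 + (G + G)/(G + 3) = -4 + (2*G)/(3 + G) = -4 + 2*G/(3 + G))
o(V, B) = B**2 - V + 2*(-6 - V)/(3 + V) (o(V, B) = (-V + B*B) + 2*(-6 - V)/(3 + V) = (-V + B**2) + 2*(-6 - V)/(3 + V) = (B**2 - V) + 2*(-6 - V)/(3 + V) = B**2 - V + 2*(-6 - V)/(3 + V))
Z(W) = (-12 - 2*W + (3 + W)*(576 - W))/(W*(3 + W)) (Z(W) = ((-12 - 2*W + (3 + W)*(24**2 - W))/(3 + W))/W = ((-12 - 2*W + (3 + W)*(576 - W))/(3 + W))/W = (-12 - 2*W + (3 + W)*(576 - W))/(W*(3 + W)))
-337306 + Z(647) = -337306 + (1716 - 1*647**2 + 571*647)/(647*(3 + 647)) = -337306 + (1/647)*(1716 - 1*418609 + 369437)/650 = -337306 + (1/647)*(1/650)*(1716 - 418609 + 369437) = -337306 + (1/647)*(1/650)*(-47456) = -337306 - 23728/210275 = -70927042878/210275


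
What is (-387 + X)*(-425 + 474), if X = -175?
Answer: -27538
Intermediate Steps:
(-387 + X)*(-425 + 474) = (-387 - 175)*(-425 + 474) = -562*49 = -27538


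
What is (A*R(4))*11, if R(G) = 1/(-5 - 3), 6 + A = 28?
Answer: -121/4 ≈ -30.250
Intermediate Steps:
A = 22 (A = -6 + 28 = 22)
R(G) = -⅛ (R(G) = 1/(-8) = -⅛)
(A*R(4))*11 = (22*(-⅛))*11 = -11/4*11 = -121/4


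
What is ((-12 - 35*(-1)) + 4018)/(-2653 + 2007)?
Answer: -4041/646 ≈ -6.2554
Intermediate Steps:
((-12 - 35*(-1)) + 4018)/(-2653 + 2007) = ((-12 + 35) + 4018)/(-646) = (23 + 4018)*(-1/646) = 4041*(-1/646) = -4041/646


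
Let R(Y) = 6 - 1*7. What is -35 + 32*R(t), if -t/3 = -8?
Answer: -67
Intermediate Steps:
t = 24 (t = -3*(-8) = 24)
R(Y) = -1 (R(Y) = 6 - 7 = -1)
-35 + 32*R(t) = -35 + 32*(-1) = -35 - 32 = -67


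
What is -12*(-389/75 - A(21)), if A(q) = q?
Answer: 7856/25 ≈ 314.24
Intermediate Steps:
-12*(-389/75 - A(21)) = -12*(-389/75 - 1*21) = -12*(-389*1/75 - 21) = -12*(-389/75 - 21) = -12*(-1964/75) = 7856/25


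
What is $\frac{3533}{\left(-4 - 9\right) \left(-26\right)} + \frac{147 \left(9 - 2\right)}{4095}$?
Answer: $\frac{54269}{5070} \approx 10.704$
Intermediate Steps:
$\frac{3533}{\left(-4 - 9\right) \left(-26\right)} + \frac{147 \left(9 - 2\right)}{4095} = \frac{3533}{\left(-13\right) \left(-26\right)} + 147 \cdot 7 \cdot \frac{1}{4095} = \frac{3533}{338} + 1029 \cdot \frac{1}{4095} = 3533 \cdot \frac{1}{338} + \frac{49}{195} = \frac{3533}{338} + \frac{49}{195} = \frac{54269}{5070}$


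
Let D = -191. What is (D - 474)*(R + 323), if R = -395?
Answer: 47880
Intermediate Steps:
(D - 474)*(R + 323) = (-191 - 474)*(-395 + 323) = -665*(-72) = 47880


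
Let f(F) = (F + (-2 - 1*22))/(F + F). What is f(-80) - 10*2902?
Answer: -580387/20 ≈ -29019.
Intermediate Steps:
f(F) = (-24 + F)/(2*F) (f(F) = (F + (-2 - 22))/((2*F)) = (F - 24)*(1/(2*F)) = (-24 + F)*(1/(2*F)) = (-24 + F)/(2*F))
f(-80) - 10*2902 = (1/2)*(-24 - 80)/(-80) - 10*2902 = (1/2)*(-1/80)*(-104) - 1*29020 = 13/20 - 29020 = -580387/20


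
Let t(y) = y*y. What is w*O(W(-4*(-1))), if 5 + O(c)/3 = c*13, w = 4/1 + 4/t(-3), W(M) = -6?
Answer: -3320/3 ≈ -1106.7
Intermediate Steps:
t(y) = y²
w = 40/9 (w = 4/1 + 4/((-3)²) = 4*1 + 4/9 = 4 + 4*(⅑) = 4 + 4/9 = 40/9 ≈ 4.4444)
O(c) = -15 + 39*c (O(c) = -15 + 3*(c*13) = -15 + 3*(13*c) = -15 + 39*c)
w*O(W(-4*(-1))) = 40*(-15 + 39*(-6))/9 = 40*(-15 - 234)/9 = (40/9)*(-249) = -3320/3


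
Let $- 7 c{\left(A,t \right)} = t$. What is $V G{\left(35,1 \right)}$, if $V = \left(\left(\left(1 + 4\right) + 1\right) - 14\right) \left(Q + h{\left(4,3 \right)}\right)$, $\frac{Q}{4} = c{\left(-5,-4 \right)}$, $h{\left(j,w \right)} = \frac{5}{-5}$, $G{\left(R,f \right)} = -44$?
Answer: $\frac{3168}{7} \approx 452.57$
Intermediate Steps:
$h{\left(j,w \right)} = -1$ ($h{\left(j,w \right)} = 5 \left(- \frac{1}{5}\right) = -1$)
$c{\left(A,t \right)} = - \frac{t}{7}$
$Q = \frac{16}{7}$ ($Q = 4 \left(\left(- \frac{1}{7}\right) \left(-4\right)\right) = 4 \cdot \frac{4}{7} = \frac{16}{7} \approx 2.2857$)
$V = - \frac{72}{7}$ ($V = \left(\left(\left(1 + 4\right) + 1\right) - 14\right) \left(\frac{16}{7} - 1\right) = \left(\left(5 + 1\right) - 14\right) \frac{9}{7} = \left(6 - 14\right) \frac{9}{7} = \left(-8\right) \frac{9}{7} = - \frac{72}{7} \approx -10.286$)
$V G{\left(35,1 \right)} = \left(- \frac{72}{7}\right) \left(-44\right) = \frac{3168}{7}$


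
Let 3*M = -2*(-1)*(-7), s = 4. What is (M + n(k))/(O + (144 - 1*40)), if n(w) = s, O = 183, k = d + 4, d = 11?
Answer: -2/861 ≈ -0.0023229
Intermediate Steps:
M = -14/3 (M = (-2*(-1)*(-7))/3 = (2*(-7))/3 = (1/3)*(-14) = -14/3 ≈ -4.6667)
k = 15 (k = 11 + 4 = 15)
n(w) = 4
(M + n(k))/(O + (144 - 1*40)) = (-14/3 + 4)/(183 + (144 - 1*40)) = -2/(3*(183 + (144 - 40))) = -2/(3*(183 + 104)) = -2/3/287 = -2/3*1/287 = -2/861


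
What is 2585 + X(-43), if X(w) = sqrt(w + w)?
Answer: 2585 + I*sqrt(86) ≈ 2585.0 + 9.2736*I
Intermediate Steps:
X(w) = sqrt(2)*sqrt(w) (X(w) = sqrt(2*w) = sqrt(2)*sqrt(w))
2585 + X(-43) = 2585 + sqrt(2)*sqrt(-43) = 2585 + sqrt(2)*(I*sqrt(43)) = 2585 + I*sqrt(86)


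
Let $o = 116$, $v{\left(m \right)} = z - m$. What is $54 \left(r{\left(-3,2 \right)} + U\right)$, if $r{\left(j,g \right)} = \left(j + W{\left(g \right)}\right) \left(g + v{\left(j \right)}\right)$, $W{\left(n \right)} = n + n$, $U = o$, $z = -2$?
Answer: $6426$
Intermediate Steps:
$v{\left(m \right)} = -2 - m$
$U = 116$
$W{\left(n \right)} = 2 n$
$r{\left(j,g \right)} = \left(j + 2 g\right) \left(-2 + g - j\right)$ ($r{\left(j,g \right)} = \left(j + 2 g\right) \left(g - \left(2 + j\right)\right) = \left(j + 2 g\right) \left(-2 + g - j\right)$)
$54 \left(r{\left(-3,2 \right)} + U\right) = 54 \left(\left(- \left(-3\right)^{2} - 8 - -6 + 2 \cdot 2^{2} - 2 \left(-3\right)\right) + 116\right) = 54 \left(\left(\left(-1\right) 9 - 8 + 6 + 2 \cdot 4 + 6\right) + 116\right) = 54 \left(\left(-9 - 8 + 6 + 8 + 6\right) + 116\right) = 54 \left(3 + 116\right) = 54 \cdot 119 = 6426$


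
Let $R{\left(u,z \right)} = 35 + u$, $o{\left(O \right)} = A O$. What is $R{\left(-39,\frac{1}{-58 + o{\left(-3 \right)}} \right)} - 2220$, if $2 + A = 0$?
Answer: $-2224$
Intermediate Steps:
$A = -2$ ($A = -2 + 0 = -2$)
$o{\left(O \right)} = - 2 O$
$R{\left(-39,\frac{1}{-58 + o{\left(-3 \right)}} \right)} - 2220 = \left(35 - 39\right) - 2220 = -4 - 2220 = -2224$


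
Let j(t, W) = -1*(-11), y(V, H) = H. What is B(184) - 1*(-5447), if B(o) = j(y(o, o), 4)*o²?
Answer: 377863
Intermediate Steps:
j(t, W) = 11
B(o) = 11*o²
B(184) - 1*(-5447) = 11*184² - 1*(-5447) = 11*33856 + 5447 = 372416 + 5447 = 377863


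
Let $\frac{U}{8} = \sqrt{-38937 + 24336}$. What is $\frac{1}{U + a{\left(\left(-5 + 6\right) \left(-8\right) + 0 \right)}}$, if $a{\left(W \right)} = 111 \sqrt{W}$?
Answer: $- \frac{i}{8 \sqrt{14601} + 222 \sqrt{2}} \approx - 0.00078086 i$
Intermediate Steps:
$U = 8 i \sqrt{14601}$ ($U = 8 \sqrt{-38937 + 24336} = 8 \sqrt{-14601} = 8 i \sqrt{14601} \approx 966.68 i$)
$\frac{1}{U + a{\left(\left(-5 + 6\right) \left(-8\right) + 0 \right)}} = \frac{1}{8 i \sqrt{14601} + 111 \sqrt{\left(-5 + 6\right) \left(-8\right) + 0}} = \frac{1}{8 i \sqrt{14601} + 111 \sqrt{1 \left(-8\right) + 0}} = \frac{1}{8 i \sqrt{14601} + 111 \sqrt{-8 + 0}} = \frac{1}{8 i \sqrt{14601} + 111 \sqrt{-8}} = \frac{1}{8 i \sqrt{14601} + 111 \cdot 2 i \sqrt{2}} = \frac{1}{8 i \sqrt{14601} + 222 i \sqrt{2}}$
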